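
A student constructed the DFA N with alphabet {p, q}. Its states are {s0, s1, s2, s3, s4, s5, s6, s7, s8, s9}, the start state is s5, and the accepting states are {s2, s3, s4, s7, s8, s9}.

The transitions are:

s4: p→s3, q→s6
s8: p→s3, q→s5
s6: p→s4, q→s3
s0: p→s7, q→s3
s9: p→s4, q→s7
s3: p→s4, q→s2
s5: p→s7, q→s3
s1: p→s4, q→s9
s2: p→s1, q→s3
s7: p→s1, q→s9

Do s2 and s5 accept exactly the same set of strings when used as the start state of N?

Reachable states from the start: {s1,s2,s3,s4,s5,s6,s7,s9}. Unreachable: {s0,s8} — drop them.
Start with accepting vs non-accepting: {s2,s3,s4,s7,s9} | {s1,s5,s6}.
On input p, block {s2,s3,s4,s7,s9} splits into {s3,s4,s9} and {s2,s7}.
On input q, block {s3,s4,s9} splits into {s3,s9} and {s4}.
Refine {s1,s5,s6} on symbol p: members go to different blocks, giving {s1,s6} and {s5}.
Stable partition: {s3,s9} | {s1,s6} | {s2,s7} | {s4} | {s5} — 5 equivalence classes.
s2 and s5 end up in different blocks, so they are distinguishable. For instance, the string 'ε' is accepted from only s2.

No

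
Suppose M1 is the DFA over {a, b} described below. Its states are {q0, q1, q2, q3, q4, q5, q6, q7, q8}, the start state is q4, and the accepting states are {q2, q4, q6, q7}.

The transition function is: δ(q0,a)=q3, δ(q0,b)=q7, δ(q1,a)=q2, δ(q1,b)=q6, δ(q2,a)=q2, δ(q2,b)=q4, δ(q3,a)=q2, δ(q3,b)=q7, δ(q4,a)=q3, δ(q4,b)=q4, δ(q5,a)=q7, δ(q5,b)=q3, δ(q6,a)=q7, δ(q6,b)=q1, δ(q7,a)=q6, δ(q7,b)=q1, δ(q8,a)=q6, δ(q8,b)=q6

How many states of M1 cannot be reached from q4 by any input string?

BFS from q4 reaches {q1, q2, q3, q4, q6, q7}; the 3 state(s) q0, q5, q8 are never visited.

3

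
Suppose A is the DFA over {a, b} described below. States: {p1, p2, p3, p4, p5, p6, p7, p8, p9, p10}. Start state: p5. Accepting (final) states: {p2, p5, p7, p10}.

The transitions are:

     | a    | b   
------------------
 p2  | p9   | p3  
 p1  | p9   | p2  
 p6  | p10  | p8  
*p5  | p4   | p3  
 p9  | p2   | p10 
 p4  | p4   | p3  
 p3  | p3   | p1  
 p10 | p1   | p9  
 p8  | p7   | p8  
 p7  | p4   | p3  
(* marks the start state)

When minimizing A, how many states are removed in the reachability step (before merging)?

3

BFS from p5 reaches {p1, p2, p3, p4, p5, p9, p10}; the 3 state(s) p6, p7, p8 are never visited.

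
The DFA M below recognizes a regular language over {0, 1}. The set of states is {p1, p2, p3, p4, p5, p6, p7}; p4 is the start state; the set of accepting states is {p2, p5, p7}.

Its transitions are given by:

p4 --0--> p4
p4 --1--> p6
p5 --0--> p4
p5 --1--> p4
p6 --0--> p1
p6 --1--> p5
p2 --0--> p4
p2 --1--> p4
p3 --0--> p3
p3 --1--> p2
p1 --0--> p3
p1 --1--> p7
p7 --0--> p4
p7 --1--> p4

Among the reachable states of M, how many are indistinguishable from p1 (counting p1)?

3

Every state is reachable, so we keep all 7.
P0 = {p2,p5,p7} | {p1,p3,p4,p6}.
On input 1, block {p1,p3,p4,p6} splits into {p1,p3,p6} and {p4}.
The partition is now stable with 3 blocks: {p2,p5,p7} | {p1,p3,p6} | {p4}.
The equivalence class containing p1 is {p1,p3,p6}, of size 3.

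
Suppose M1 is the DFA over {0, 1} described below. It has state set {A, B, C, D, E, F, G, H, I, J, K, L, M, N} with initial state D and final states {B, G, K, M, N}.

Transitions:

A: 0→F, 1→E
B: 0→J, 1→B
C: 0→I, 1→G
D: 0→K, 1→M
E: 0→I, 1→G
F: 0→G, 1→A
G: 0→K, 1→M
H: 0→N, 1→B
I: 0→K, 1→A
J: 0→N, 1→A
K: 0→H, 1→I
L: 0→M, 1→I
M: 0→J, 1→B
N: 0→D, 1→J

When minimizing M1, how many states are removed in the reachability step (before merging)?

2

Starting at D and following transitions, the reachable set is {A, B, D, E, F, G, H, I, J, K, M, N}. That leaves C, L unreachable — 2 in total.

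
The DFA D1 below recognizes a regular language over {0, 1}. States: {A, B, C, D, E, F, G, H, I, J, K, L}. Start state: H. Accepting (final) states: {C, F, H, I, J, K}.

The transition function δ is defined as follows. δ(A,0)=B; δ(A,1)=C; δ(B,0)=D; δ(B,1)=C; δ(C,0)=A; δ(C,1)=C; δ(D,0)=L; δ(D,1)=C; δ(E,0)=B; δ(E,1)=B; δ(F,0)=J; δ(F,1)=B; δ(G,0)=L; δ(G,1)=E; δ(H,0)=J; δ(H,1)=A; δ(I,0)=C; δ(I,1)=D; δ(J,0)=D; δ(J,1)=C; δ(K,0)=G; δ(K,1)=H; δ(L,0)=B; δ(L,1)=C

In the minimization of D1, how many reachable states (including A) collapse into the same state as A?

4

First remove the unreachable states {E,F,G,I,K}; 7 states remain.
Start with accepting vs non-accepting: {C,H,J} | {A,B,D,L}.
Refine {C,H,J} on symbol 0: members go to different blocks, giving {C,J} and {H}.
No further refinement is possible. Final partition (3 blocks): {C,J} | {A,B,D,L} | {H}.
State A belongs to the block {A,B,D,L}, which has 4 states.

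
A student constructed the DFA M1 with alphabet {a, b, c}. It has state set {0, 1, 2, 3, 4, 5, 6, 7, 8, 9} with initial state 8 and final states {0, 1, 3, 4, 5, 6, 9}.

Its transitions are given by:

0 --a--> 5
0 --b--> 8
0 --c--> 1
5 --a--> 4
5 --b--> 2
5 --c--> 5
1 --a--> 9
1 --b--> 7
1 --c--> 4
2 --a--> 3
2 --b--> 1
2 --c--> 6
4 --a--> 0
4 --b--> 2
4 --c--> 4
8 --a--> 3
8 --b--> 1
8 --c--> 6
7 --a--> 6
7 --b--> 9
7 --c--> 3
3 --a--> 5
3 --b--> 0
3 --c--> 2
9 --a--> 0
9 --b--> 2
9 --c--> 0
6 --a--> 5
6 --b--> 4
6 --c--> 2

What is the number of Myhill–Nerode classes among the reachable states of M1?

Start with accepting vs non-accepting: {0,1,3,4,5,6,9} | {2,7,8}.
On input b, block {0,1,3,4,5,6,9} splits into {0,1,4,5,9} and {3,6}.
No further refinement is possible. Final partition (3 blocks): {0,1,4,5,9} | {2,7,8} | {3,6}.

3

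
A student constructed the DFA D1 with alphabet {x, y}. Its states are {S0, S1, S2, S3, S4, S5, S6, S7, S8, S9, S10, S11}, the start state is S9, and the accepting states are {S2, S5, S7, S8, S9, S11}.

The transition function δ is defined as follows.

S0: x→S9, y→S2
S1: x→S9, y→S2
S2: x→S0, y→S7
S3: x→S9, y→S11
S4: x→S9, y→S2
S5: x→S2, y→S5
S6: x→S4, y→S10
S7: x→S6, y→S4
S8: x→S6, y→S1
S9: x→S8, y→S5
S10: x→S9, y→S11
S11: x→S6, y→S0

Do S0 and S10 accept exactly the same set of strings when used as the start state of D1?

No

Reachable states from the start: {S0,S1,S2,S4,S5,S6,S7,S8,S9,S10,S11}. Unreachable: {S3} — drop them.
Initial partition by acceptance: {S2,S5,S7,S8,S9,S11} | {S0,S1,S4,S6,S10}.
Refine {S2,S5,S7,S8,S9,S11} on symbol x: members go to different blocks, giving {S2,S7,S8,S11} and {S5,S9}.
Split {S2,S7,S8,S11} by δ(·,y) → {S7,S8,S11} and {S2}.
On input x, block {S0,S1,S4,S6,S10} splits into {S0,S1,S4,S10} and {S6}.
Refine {S0,S1,S4,S10} on symbol y: members go to different blocks, giving {S0,S1,S4} and {S10}.
Refine {S5,S9} on symbol x: members go to different blocks, giving {S5} and {S9}.
The partition is now stable with 7 blocks: {S7,S8,S11} | {S0,S1,S4} | {S5} | {S2} | {S6} | {S10} | {S9}.
S0 and S10 end up in different blocks, so they are distinguishable. For instance, the string 'yy' is accepted from only S0.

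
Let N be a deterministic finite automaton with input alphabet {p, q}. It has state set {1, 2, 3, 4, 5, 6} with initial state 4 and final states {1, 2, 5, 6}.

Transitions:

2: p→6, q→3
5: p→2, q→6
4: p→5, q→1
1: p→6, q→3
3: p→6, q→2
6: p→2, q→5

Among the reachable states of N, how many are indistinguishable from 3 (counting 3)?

P0 = {1,2,5,6} | {3,4}.
Refine {1,2,5,6} on symbol q: members go to different blocks, giving {1,2} and {5,6}.
The partition is now stable with 3 blocks: {1,2} | {3,4} | {5,6}.
The equivalence class containing 3 is {3,4}, of size 2.

2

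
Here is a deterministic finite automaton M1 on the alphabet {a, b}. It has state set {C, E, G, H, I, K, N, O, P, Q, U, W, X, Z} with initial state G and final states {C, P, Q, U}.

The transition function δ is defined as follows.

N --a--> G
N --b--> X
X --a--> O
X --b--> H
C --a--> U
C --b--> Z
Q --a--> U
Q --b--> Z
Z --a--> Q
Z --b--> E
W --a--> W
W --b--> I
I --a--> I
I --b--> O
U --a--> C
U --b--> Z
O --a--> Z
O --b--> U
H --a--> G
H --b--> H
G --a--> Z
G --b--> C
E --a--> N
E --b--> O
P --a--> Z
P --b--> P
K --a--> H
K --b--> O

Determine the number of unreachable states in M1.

No path from G leads to I, K, P, W; the other 10 states are all reachable.

4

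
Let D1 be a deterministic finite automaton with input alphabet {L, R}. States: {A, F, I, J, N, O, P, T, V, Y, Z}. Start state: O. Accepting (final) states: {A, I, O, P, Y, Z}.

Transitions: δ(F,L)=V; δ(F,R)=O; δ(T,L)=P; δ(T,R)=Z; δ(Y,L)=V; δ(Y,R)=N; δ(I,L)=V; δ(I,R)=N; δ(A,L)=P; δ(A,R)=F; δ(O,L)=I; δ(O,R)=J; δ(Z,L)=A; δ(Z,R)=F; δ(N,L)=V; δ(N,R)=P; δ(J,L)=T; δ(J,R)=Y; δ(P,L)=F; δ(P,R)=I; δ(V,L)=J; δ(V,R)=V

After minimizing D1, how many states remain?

10

Start with accepting vs non-accepting: {A,I,O,P,Y,Z} | {F,J,N,T,V}.
Refine {A,I,O,P,Y,Z} on symbol L: members go to different blocks, giving {I,P,Y} and {A,O,Z}.
Refine {I,P,Y} on symbol R: members go to different blocks, giving {I,Y} and {P}.
Refine {F,J,N,T,V} on symbol L: members go to different blocks, giving {F,J,N,V} and {T}.
On input L, block {F,J,N,V} splits into {F,N,V} and {J}.
Split {F,N,V} by δ(·,L) → {F,N} and {V}.
On input R, block {F,N} splits into {N} and {F}.
Refine {A,O,Z} on symbol L: members go to different blocks, giving {A} and {O} and {Z}.
No further refinement is possible. Final partition (10 blocks): {I,Y} | {N} | {A} | {P} | {T} | {J} | {V} | {F} | {O} | {Z}.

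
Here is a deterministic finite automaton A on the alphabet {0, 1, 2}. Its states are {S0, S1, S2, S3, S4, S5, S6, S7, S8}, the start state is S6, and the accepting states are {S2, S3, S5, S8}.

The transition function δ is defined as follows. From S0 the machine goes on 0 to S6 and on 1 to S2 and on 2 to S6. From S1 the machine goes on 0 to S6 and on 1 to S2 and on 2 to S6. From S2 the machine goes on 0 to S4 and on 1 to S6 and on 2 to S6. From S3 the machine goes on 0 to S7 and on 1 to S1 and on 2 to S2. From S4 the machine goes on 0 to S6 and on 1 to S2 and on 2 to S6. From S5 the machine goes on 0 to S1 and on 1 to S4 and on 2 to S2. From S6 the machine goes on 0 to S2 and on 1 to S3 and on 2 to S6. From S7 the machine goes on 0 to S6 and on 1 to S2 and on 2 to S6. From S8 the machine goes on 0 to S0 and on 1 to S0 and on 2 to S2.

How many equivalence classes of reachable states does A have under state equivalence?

First remove the unreachable states {S0,S5,S8}; 6 states remain.
Start with accepting vs non-accepting: {S2,S3} | {S1,S4,S6,S7}.
Split {S2,S3} by δ(·,2) → {S2} and {S3}.
Refine {S1,S4,S6,S7} on symbol 0: members go to different blocks, giving {S1,S4,S7} and {S6}.
No further refinement is possible. Final partition (4 blocks): {S2} | {S1,S4,S7} | {S3} | {S6}.

4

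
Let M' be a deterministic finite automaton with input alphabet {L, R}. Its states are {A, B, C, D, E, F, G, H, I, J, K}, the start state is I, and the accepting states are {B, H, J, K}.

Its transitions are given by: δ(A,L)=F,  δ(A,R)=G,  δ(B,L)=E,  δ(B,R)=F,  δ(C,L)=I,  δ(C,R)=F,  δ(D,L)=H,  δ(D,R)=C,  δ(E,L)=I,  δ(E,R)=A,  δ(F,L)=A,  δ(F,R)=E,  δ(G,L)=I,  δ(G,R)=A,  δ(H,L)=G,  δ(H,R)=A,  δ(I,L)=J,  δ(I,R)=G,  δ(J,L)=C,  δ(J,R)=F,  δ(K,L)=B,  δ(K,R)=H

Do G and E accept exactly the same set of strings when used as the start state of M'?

Reachable states from the start: {A,C,E,F,G,I,J}. Unreachable: {B,D,H,K} — drop them.
P0 = {J} | {A,C,E,F,G,I}.
On input L, block {A,C,E,F,G,I} splits into {A,C,E,F,G} and {I}.
Split {A,C,E,F,G} by δ(·,L) → {C,E,G} and {A,F}.
Stable partition: {J} | {C,E,G} | {I} | {A,F} — 4 equivalence classes.
G and E lie in the same block of the stable partition, so they are equivalent — no string distinguishes them.

Yes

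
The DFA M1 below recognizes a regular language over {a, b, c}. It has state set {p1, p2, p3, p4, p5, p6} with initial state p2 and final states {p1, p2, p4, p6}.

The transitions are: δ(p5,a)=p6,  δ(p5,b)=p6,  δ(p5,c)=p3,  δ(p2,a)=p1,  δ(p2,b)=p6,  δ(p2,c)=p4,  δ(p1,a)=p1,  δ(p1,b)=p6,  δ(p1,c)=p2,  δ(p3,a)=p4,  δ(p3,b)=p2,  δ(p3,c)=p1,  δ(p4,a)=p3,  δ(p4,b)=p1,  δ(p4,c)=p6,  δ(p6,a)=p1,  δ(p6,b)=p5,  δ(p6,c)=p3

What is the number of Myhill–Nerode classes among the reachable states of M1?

Initial partition by acceptance: {p1,p2,p4,p6} | {p3,p5}.
On input a, block {p1,p2,p4,p6} splits into {p1,p2,p6} and {p4}.
Refine {p1,p2,p6} on symbol b: members go to different blocks, giving {p1,p2} and {p6}.
Refine {p1,p2} on symbol c: members go to different blocks, giving {p1} and {p2}.
Refine {p3,p5} on symbol a: members go to different blocks, giving {p3} and {p5}.
No further refinement is possible. Final partition (6 blocks): {p1} | {p3} | {p4} | {p6} | {p2} | {p5}.

6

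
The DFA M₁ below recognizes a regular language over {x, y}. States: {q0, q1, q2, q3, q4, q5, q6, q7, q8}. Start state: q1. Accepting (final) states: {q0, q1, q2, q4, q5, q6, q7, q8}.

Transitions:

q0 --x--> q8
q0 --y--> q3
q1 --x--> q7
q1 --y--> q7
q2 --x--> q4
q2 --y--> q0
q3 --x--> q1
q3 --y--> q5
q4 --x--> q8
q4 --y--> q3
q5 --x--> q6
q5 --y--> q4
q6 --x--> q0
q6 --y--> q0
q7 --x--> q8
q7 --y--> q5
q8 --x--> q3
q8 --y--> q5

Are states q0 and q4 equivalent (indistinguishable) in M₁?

States {q2} cannot be reached from the start state, so discard them.
P0 = {q0,q1,q4,q5,q6,q7,q8} | {q3}.
Split {q0,q1,q4,q5,q6,q7,q8} by δ(·,x) → {q0,q1,q4,q5,q6,q7} and {q8}.
Refine {q0,q1,q4,q5,q6,q7} on symbol x: members go to different blocks, giving {q0,q4,q7} and {q1,q5,q6}.
Refine {q0,q4,q7} on symbol y: members go to different blocks, giving {q0,q4} and {q7}.
Refine {q1,q5,q6} on symbol x: members go to different blocks, giving {q1} and {q5} and {q6}.
No further refinement is possible. Final partition (7 blocks): {q0,q4} | {q3} | {q8} | {q1} | {q7} | {q5} | {q6}.
q0 and q4 lie in the same block of the stable partition, so they are equivalent — no string distinguishes them.

Yes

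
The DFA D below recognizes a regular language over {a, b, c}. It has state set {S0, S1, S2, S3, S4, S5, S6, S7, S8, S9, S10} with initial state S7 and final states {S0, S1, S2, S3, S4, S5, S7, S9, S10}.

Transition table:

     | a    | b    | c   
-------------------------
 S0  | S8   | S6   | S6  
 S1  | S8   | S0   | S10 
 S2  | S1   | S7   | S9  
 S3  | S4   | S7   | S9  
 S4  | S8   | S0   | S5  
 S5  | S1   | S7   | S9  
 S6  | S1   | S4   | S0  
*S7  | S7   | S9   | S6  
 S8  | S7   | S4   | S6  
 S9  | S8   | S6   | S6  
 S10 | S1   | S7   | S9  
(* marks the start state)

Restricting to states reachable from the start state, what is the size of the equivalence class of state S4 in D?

2

Reachable states from the start: {S0,S1,S4,S5,S6,S7,S8,S9,S10}. Unreachable: {S2,S3} — drop them.
Start with accepting vs non-accepting: {S0,S1,S4,S5,S7,S9,S10} | {S6,S8}.
On input a, block {S0,S1,S4,S5,S7,S9,S10} splits into {S0,S1,S4,S9} and {S5,S7,S10}.
On input b, block {S0,S1,S4,S9} splits into {S0,S9} and {S1,S4}.
Refine {S6,S8} on symbol a: members go to different blocks, giving {S6} and {S8}.
Refine {S5,S7,S10} on symbol a: members go to different blocks, giving {S5,S10} and {S7}.
The partition is now stable with 6 blocks: {S0,S9} | {S6} | {S5,S10} | {S1,S4} | {S8} | {S7}.
The equivalence class containing S4 is {S1,S4}, of size 2.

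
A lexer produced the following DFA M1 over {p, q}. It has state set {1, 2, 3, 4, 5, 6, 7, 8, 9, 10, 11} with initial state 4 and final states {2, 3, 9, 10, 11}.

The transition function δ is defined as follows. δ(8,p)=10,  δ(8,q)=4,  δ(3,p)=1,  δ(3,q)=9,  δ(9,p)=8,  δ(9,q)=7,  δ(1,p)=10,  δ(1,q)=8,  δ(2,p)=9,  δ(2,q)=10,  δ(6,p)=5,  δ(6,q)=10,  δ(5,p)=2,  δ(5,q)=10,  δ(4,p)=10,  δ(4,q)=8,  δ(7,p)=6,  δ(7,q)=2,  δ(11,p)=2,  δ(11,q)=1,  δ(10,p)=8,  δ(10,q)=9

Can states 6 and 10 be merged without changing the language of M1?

No

States {1,3,11} cannot be reached from the start state, so discard them.
Initial partition by acceptance: {2,9,10} | {4,5,6,7,8}.
Split {2,9,10} by δ(·,p) → {9,10} and {2}.
Split {9,10} by δ(·,q) → {9} and {10}.
Refine {4,5,6,7,8} on symbol p: members go to different blocks, giving {4,8} and {6,7} and {5}.
On input p, block {6,7} splits into {6} and {7}.
No further refinement is possible. Final partition (7 blocks): {9} | {4,8} | {2} | {10} | {6} | {5} | {7}.
6 and 10 end up in different blocks, so they are distinguishable. For instance, the string 'ε' is accepted from only 10.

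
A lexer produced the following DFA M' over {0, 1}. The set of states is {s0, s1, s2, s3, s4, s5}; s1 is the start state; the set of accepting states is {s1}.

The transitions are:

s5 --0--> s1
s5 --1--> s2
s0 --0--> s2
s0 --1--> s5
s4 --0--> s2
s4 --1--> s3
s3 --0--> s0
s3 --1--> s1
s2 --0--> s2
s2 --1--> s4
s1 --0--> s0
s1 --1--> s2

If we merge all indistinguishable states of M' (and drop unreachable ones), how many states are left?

All states are reachable from the start state.
P0 = {s1} | {s0,s2,s3,s4,s5}.
Refine {s0,s2,s3,s4,s5} on symbol 0: members go to different blocks, giving {s0,s2,s3,s4} and {s5}.
On input 1, block {s0,s2,s3,s4} splits into {s2,s4} and {s0} and {s3}.
On input 1, block {s2,s4} splits into {s2} and {s4}.
No further refinement is possible. Final partition (6 blocks): {s1} | {s2} | {s5} | {s0} | {s3} | {s4}.

6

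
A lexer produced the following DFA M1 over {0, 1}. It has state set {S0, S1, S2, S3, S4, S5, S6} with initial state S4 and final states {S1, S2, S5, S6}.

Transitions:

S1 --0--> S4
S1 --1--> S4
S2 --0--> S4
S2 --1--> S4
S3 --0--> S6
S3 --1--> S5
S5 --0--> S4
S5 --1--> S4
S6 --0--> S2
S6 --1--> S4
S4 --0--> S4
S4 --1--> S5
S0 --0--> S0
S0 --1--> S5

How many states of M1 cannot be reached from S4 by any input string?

5

No path from S4 leads to S0, S1, S2, S3, S6; the other 2 states are all reachable.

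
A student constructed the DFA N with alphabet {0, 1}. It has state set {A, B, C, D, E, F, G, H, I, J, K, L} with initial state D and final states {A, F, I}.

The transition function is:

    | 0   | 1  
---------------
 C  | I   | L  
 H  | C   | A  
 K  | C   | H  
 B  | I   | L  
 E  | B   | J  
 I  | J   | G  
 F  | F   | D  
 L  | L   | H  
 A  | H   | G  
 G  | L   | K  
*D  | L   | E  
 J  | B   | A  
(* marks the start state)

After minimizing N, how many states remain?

6

First remove the unreachable states {F}; 11 states remain.
Initial partition by acceptance: {A,I} | {B,C,D,E,G,H,J,K,L}.
On input 0, block {B,C,D,E,G,H,J,K,L} splits into {D,E,G,H,J,K,L} and {B,C}.
Refine {D,E,G,H,J,K,L} on symbol 0: members go to different blocks, giving {E,H,J,K} and {D,G,L}.
On input 1, block {E,H,J,K} splits into {E,K} and {H,J}.
Refine {D,G,L} on symbol 1: members go to different blocks, giving {D,G} and {L}.
The partition is now stable with 6 blocks: {A,I} | {E,K} | {B,C} | {D,G} | {H,J} | {L}.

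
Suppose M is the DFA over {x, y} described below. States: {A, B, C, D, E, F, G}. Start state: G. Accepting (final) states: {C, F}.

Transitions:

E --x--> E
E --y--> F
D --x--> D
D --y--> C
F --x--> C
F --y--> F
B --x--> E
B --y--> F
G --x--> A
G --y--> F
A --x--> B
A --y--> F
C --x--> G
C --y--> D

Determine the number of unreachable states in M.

0

Every one of the 7 states is reachable from G.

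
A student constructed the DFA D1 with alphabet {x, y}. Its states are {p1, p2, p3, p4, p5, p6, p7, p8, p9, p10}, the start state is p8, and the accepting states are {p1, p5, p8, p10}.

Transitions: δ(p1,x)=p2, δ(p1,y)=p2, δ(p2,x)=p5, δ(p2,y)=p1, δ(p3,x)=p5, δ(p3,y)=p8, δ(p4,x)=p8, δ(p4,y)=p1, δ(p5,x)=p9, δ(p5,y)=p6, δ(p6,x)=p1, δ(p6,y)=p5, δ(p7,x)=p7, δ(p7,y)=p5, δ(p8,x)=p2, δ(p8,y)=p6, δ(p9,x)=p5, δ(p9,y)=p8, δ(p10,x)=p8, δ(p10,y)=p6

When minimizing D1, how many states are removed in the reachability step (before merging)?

BFS from p8 reaches {p1, p2, p5, p6, p8, p9}; the 4 state(s) p3, p4, p7, p10 are never visited.

4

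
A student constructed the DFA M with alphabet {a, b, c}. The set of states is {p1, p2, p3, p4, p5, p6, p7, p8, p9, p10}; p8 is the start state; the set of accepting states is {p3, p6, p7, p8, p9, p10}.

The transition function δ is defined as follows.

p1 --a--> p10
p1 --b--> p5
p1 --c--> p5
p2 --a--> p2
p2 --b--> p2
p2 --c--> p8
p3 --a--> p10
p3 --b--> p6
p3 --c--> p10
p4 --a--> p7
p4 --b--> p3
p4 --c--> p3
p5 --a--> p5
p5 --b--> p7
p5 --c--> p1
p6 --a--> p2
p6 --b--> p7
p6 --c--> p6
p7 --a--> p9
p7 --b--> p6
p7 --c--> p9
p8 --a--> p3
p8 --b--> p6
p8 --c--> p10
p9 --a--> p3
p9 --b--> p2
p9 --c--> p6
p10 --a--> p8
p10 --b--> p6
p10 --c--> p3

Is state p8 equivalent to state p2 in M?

First remove the unreachable states {p1,p4,p5}; 7 states remain.
P0 = {p3,p6,p7,p8,p9,p10} | {p2}.
On input a, block {p3,p6,p7,p8,p9,p10} splits into {p3,p7,p8,p9,p10} and {p6}.
Split {p3,p7,p8,p9,p10} by δ(·,b) → {p3,p7,p8,p10} and {p9}.
Refine {p3,p7,p8,p10} on symbol a: members go to different blocks, giving {p3,p8,p10} and {p7}.
No further refinement is possible. Final partition (5 blocks): {p3,p8,p10} | {p2} | {p6} | {p9} | {p7}.
p8 and p2 end up in different blocks, so they are distinguishable. For instance, the string 'ε' is accepted from only p8.

No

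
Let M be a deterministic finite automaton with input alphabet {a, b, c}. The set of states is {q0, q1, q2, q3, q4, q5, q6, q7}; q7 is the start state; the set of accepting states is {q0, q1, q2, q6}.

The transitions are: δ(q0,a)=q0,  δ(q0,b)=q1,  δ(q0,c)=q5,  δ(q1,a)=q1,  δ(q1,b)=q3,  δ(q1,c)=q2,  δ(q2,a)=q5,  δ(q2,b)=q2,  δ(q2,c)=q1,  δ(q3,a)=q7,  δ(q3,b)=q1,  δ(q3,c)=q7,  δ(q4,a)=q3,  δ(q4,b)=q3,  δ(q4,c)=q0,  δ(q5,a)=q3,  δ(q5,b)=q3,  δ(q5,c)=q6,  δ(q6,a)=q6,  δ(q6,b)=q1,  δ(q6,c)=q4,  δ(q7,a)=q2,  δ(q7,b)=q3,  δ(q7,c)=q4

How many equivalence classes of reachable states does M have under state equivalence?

6

All states are reachable from the start state.
Start with accepting vs non-accepting: {q0,q1,q2,q6} | {q3,q4,q5,q7}.
On input a, block {q0,q1,q2,q6} splits into {q0,q1,q6} and {q2}.
Refine {q0,q1,q6} on symbol b: members go to different blocks, giving {q0,q6} and {q1}.
Refine {q3,q4,q5,q7} on symbol a: members go to different blocks, giving {q3,q4,q5} and {q7}.
Split {q3,q4,q5} by δ(·,a) → {q4,q5} and {q3}.
No further refinement is possible. Final partition (6 blocks): {q0,q6} | {q4,q5} | {q2} | {q1} | {q7} | {q3}.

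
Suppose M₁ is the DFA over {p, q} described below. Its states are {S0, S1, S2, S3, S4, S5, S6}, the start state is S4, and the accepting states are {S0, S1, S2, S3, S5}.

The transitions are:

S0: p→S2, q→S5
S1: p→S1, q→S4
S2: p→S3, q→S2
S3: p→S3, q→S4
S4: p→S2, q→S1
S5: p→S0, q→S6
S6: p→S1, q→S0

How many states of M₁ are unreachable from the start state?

No path from S4 leads to S0, S5, S6; the other 4 states are all reachable.

3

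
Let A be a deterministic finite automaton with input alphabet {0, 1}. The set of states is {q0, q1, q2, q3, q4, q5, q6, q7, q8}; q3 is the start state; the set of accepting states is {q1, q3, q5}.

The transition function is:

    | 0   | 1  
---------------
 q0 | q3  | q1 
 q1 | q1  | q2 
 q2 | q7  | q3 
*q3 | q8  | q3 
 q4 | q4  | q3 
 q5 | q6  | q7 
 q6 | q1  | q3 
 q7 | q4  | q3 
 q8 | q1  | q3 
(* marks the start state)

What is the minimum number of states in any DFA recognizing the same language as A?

States {q0,q5,q6} cannot be reached from the start state, so discard them.
Initial partition by acceptance: {q1,q3} | {q2,q4,q7,q8}.
On input 0, block {q1,q3} splits into {q1} and {q3}.
Refine {q2,q4,q7,q8} on symbol 0: members go to different blocks, giving {q2,q4,q7} and {q8}.
Stable partition: {q1} | {q2,q4,q7} | {q3} | {q8} — 4 equivalence classes.

4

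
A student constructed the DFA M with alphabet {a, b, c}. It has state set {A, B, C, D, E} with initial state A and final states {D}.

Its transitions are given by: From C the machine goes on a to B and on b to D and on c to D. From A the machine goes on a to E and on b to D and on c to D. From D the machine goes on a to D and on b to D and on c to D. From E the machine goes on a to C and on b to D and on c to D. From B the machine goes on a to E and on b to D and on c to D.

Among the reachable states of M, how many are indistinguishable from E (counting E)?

4

Every state is reachable, so we keep all 5.
Start with accepting vs non-accepting: {D} | {A,B,C,E}.
No further refinement is possible. Final partition (2 blocks): {D} | {A,B,C,E}.
The equivalence class containing E is {A,B,C,E}, of size 4.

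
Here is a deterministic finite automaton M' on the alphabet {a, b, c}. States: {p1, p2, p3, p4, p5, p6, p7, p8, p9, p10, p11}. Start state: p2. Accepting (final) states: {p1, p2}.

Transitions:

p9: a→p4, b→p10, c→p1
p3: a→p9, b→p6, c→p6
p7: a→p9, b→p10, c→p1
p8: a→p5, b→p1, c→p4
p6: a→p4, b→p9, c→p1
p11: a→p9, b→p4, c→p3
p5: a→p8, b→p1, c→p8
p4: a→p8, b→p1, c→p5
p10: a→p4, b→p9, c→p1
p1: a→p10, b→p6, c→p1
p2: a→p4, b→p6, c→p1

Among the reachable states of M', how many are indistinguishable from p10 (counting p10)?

States {p3,p7,p11} cannot be reached from the start state, so discard them.
P0 = {p1,p2} | {p4,p5,p6,p8,p9,p10}.
Refine {p4,p5,p6,p8,p9,p10} on symbol b: members go to different blocks, giving {p4,p5,p8} and {p6,p9,p10}.
Split {p1,p2} by δ(·,a) → {p1} and {p2}.
No further refinement is possible. Final partition (4 blocks): {p1} | {p4,p5,p8} | {p6,p9,p10} | {p2}.
The equivalence class containing p10 is {p6,p9,p10}, of size 3.

3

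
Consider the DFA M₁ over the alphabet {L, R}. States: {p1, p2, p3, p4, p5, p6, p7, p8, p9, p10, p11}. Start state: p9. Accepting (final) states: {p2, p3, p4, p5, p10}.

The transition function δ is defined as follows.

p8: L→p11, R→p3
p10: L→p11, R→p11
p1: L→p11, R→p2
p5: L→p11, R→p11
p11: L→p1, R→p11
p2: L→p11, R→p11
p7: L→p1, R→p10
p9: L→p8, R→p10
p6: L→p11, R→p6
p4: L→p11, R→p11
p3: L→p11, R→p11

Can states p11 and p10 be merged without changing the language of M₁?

Reachable states from the start: {p1,p2,p3,p8,p9,p10,p11}. Unreachable: {p4,p5,p6,p7} — drop them.
P0 = {p2,p3,p10} | {p1,p8,p9,p11}.
Refine {p1,p8,p9,p11} on symbol R: members go to different blocks, giving {p1,p8,p9} and {p11}.
On input L, block {p1,p8,p9} splits into {p1,p8} and {p9}.
Stable partition: {p2,p3,p10} | {p1,p8} | {p11} | {p9} — 4 equivalence classes.
p11 and p10 end up in different blocks, so they are distinguishable. For instance, the string 'ε' is accepted from only p10.

No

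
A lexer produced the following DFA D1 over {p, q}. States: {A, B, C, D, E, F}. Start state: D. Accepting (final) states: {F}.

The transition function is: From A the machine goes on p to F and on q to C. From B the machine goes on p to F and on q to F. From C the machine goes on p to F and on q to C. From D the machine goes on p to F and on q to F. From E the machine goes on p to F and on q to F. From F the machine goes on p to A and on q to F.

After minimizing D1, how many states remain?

States {B,E} cannot be reached from the start state, so discard them.
Initial partition by acceptance: {F} | {A,C,D}.
On input q, block {A,C,D} splits into {A,C} and {D}.
No further refinement is possible. Final partition (3 blocks): {F} | {A,C} | {D}.

3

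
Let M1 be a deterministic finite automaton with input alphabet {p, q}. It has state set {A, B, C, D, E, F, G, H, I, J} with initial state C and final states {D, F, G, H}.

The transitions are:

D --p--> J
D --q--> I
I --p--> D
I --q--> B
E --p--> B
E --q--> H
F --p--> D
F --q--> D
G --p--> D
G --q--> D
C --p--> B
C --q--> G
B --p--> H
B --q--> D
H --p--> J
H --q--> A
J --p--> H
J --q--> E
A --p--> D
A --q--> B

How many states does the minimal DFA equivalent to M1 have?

First remove the unreachable states {F}; 9 states remain.
Initial partition by acceptance: {D,G,H} | {A,B,C,E,I,J}.
Split {D,G,H} by δ(·,p) → {D,H} and {G}.
On input p, block {A,B,C,E,I,J} splits into {A,B,I,J} and {C,E}.
Refine {A,B,I,J} on symbol q: members go to different blocks, giving {A,I} and {B} and {J}.
On input q, block {C,E} splits into {C} and {E}.
The partition is now stable with 7 blocks: {D,H} | {A,I} | {G} | {C} | {B} | {J} | {E}.

7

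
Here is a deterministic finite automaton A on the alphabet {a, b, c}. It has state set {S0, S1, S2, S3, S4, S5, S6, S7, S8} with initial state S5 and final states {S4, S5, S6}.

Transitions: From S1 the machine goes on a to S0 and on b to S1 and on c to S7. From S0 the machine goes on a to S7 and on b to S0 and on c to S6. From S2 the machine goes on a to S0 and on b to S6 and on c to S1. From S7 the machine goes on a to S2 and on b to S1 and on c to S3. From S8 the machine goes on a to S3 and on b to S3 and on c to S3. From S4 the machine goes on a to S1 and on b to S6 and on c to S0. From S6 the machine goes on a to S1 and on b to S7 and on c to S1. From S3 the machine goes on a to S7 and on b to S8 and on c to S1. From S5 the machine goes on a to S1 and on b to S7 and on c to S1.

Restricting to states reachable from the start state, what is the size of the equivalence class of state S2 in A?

1

States {S4} cannot be reached from the start state, so discard them.
Start with accepting vs non-accepting: {S5,S6} | {S0,S1,S2,S3,S7,S8}.
Refine {S0,S1,S2,S3,S7,S8} on symbol b: members go to different blocks, giving {S0,S1,S3,S7,S8} and {S2}.
Refine {S0,S1,S3,S7,S8} on symbol a: members go to different blocks, giving {S0,S1,S3,S8} and {S7}.
Refine {S0,S1,S3,S8} on symbol a: members go to different blocks, giving {S0,S3} and {S1,S8}.
Split {S0,S3} by δ(·,b) → {S0} and {S3}.
On input a, block {S1,S8} splits into {S1} and {S8}.
Stable partition: {S5,S6} | {S0} | {S2} | {S7} | {S1} | {S3} | {S8} — 7 equivalence classes.
The equivalence class containing S2 is {S2}, of size 1.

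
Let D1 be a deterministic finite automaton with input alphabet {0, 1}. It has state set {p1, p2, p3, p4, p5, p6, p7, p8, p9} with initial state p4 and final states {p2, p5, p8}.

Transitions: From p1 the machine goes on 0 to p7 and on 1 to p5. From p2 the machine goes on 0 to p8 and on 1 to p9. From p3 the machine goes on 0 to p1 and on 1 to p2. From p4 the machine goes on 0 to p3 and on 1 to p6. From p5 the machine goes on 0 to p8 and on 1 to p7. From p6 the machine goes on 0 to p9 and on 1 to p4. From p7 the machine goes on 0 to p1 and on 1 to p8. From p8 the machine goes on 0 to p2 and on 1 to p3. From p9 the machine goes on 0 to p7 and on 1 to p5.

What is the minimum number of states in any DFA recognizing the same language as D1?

3

Every state is reachable, so we keep all 9.
Start with accepting vs non-accepting: {p2,p5,p8} | {p1,p3,p4,p6,p7,p9}.
Refine {p1,p3,p4,p6,p7,p9} on symbol 1: members go to different blocks, giving {p1,p3,p7,p9} and {p4,p6}.
Stable partition: {p2,p5,p8} | {p1,p3,p7,p9} | {p4,p6} — 3 equivalence classes.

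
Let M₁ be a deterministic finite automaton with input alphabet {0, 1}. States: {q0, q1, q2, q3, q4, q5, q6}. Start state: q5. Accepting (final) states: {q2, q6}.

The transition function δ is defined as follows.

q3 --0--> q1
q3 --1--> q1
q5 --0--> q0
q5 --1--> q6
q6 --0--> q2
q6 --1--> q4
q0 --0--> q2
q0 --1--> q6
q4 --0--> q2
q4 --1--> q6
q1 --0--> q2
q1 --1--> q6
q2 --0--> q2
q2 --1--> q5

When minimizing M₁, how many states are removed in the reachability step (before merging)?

Starting at q5 and following transitions, the reachable set is {q0, q2, q4, q5, q6}. That leaves q1, q3 unreachable — 2 in total.

2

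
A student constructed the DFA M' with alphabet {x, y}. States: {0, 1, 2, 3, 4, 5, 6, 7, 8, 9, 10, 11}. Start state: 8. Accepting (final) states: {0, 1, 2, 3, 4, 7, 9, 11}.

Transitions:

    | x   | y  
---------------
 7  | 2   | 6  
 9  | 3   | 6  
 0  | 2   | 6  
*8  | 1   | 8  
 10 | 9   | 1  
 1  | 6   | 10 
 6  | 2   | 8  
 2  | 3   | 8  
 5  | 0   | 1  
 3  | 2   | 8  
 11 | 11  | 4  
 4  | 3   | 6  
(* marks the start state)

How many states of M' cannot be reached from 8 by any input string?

5

No path from 8 leads to 0, 4, 5, 7, 11; the other 7 states are all reachable.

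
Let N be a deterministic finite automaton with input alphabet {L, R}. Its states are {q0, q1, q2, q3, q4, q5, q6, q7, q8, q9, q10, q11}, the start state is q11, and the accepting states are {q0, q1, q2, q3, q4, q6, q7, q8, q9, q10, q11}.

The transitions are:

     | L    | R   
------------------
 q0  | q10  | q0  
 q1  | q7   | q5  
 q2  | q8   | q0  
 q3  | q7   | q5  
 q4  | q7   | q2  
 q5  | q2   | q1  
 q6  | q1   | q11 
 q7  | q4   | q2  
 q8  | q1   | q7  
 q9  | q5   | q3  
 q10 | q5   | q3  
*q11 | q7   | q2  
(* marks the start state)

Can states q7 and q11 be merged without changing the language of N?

Yes

States {q6,q9} cannot be reached from the start state, so discard them.
Initial partition by acceptance: {q0,q1,q2,q3,q4,q7,q8,q10,q11} | {q5}.
Refine {q0,q1,q2,q3,q4,q7,q8,q10,q11} on symbol L: members go to different blocks, giving {q0,q1,q2,q3,q4,q7,q8,q11} and {q10}.
Split {q0,q1,q2,q3,q4,q7,q8,q11} by δ(·,L) → {q1,q2,q3,q4,q7,q8,q11} and {q0}.
On input R, block {q1,q2,q3,q4,q7,q8,q11} splits into {q4,q7,q8,q11} and {q1,q3} and {q2}.
On input L, block {q4,q7,q8,q11} splits into {q4,q7,q11} and {q8}.
The partition is now stable with 7 blocks: {q4,q7,q11} | {q5} | {q10} | {q0} | {q1,q3} | {q2} | {q8}.
q7 and q11 lie in the same block of the stable partition, so they are equivalent — no string distinguishes them.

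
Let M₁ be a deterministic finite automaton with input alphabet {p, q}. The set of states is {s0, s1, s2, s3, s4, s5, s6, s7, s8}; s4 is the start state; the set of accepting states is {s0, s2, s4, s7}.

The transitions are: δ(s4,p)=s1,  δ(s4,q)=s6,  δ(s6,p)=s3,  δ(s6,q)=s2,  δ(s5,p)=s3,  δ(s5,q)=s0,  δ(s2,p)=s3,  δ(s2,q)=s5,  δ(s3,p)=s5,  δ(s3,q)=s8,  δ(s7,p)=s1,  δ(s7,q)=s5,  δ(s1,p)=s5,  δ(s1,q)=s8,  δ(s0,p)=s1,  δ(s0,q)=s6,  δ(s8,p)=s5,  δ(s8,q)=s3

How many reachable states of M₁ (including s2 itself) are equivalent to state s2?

Reachable states from the start: {s0,s1,s2,s3,s4,s5,s6,s8}. Unreachable: {s7} — drop them.
Start with accepting vs non-accepting: {s0,s2,s4} | {s1,s3,s5,s6,s8}.
Refine {s1,s3,s5,s6,s8} on symbol q: members go to different blocks, giving {s1,s3,s8} and {s5,s6}.
The partition is now stable with 3 blocks: {s0,s2,s4} | {s1,s3,s8} | {s5,s6}.
The equivalence class containing s2 is {s0,s2,s4}, of size 3.

3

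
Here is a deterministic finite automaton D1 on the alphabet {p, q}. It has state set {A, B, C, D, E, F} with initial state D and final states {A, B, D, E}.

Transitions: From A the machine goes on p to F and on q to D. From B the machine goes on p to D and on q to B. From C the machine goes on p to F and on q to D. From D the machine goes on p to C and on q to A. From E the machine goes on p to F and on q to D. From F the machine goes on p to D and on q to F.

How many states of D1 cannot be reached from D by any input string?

2

Starting at D and following transitions, the reachable set is {A, C, D, F}. That leaves B, E unreachable — 2 in total.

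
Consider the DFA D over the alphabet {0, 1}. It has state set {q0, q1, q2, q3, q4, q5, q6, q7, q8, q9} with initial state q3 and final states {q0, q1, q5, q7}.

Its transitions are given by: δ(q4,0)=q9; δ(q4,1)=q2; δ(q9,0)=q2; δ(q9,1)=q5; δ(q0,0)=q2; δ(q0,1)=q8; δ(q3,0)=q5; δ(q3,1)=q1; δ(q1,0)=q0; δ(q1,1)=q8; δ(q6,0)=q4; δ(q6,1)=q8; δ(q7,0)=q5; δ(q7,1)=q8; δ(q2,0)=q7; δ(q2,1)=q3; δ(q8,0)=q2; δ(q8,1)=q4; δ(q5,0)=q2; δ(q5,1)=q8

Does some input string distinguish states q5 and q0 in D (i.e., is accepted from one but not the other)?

First remove the unreachable states {q6}; 9 states remain.
Start with accepting vs non-accepting: {q0,q1,q5,q7} | {q2,q3,q4,q8,q9}.
On input 0, block {q0,q1,q5,q7} splits into {q0,q5} and {q1,q7}.
On input 0, block {q2,q3,q4,q8,q9} splits into {q4,q8,q9} and {q2} and {q3}.
Refine {q4,q8,q9} on symbol 0: members go to different blocks, giving {q8,q9} and {q4}.
Refine {q8,q9} on symbol 1: members go to different blocks, giving {q8} and {q9}.
Stable partition: {q0,q5} | {q8} | {q1,q7} | {q2} | {q3} | {q4} | {q9} — 7 equivalence classes.
q5 and q0 lie in the same block of the stable partition, so they are equivalent — no string distinguishes them.

No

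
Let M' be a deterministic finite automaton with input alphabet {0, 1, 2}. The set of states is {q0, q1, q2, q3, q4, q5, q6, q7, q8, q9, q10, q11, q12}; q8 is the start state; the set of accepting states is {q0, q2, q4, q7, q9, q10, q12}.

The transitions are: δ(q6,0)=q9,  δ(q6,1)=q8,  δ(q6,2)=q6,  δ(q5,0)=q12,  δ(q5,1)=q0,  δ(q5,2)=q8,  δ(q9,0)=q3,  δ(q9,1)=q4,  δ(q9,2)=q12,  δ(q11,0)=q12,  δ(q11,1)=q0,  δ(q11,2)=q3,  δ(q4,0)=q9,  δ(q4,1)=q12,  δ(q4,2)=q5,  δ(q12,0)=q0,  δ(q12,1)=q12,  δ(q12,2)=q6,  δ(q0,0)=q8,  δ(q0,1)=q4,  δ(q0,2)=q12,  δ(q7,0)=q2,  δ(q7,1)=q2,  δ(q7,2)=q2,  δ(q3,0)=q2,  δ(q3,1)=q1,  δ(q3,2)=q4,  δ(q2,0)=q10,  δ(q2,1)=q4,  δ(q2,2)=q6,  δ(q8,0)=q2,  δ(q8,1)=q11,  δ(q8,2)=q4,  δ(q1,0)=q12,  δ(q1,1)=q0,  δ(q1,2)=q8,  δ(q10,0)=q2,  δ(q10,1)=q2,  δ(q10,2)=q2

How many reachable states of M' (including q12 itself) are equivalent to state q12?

Reachable states from the start: {q0,q1,q2,q3,q4,q5,q6,q8,q9,q10,q11,q12}. Unreachable: {q7} — drop them.
Start with accepting vs non-accepting: {q0,q2,q4,q9,q10,q12} | {q1,q3,q5,q6,q8,q11}.
On input 0, block {q0,q2,q4,q9,q10,q12} splits into {q2,q4,q10,q12} and {q0,q9}.
On input 0, block {q2,q4,q10,q12} splits into {q2,q10} and {q4,q12}.
Refine {q2,q10} on symbol 1: members go to different blocks, giving {q2} and {q10}.
On input 0, block {q1,q3,q5,q6,q8,q11} splits into {q1,q5,q11} and {q3,q8} and {q6}.
Refine {q4,q12} on symbol 2: members go to different blocks, giving {q4} and {q12}.
Stable partition: {q2} | {q1,q5,q11} | {q0,q9} | {q4} | {q10} | {q3,q8} | {q6} | {q12} — 8 equivalence classes.
State q12 belongs to the block {q12}, which has 1 states.

1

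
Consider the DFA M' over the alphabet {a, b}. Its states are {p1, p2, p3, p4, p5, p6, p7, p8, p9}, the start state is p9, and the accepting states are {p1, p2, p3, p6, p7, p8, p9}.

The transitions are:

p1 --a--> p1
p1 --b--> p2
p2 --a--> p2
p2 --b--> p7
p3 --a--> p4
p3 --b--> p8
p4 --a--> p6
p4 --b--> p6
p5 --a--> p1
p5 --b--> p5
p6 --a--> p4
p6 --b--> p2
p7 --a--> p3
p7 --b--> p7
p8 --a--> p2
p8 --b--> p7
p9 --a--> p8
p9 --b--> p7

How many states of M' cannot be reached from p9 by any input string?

2

BFS from p9 reaches {p2, p3, p4, p6, p7, p8, p9}; the 2 state(s) p1, p5 are never visited.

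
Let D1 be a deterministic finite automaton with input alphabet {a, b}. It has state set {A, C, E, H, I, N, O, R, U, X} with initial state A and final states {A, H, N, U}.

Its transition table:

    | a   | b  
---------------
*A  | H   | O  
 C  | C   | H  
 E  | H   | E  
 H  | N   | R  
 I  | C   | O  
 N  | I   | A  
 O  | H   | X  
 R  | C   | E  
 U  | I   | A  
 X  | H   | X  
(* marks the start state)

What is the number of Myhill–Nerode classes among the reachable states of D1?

6

States {U} cannot be reached from the start state, so discard them.
P0 = {A,H,N} | {C,E,I,O,R,X}.
Split {A,H,N} by δ(·,a) → {A,H} and {N}.
On input a, block {A,H} splits into {A} and {H}.
On input a, block {C,E,I,O,R,X} splits into {C,I,R} and {E,O,X}.
On input b, block {C,I,R} splits into {I,R} and {C}.
The partition is now stable with 6 blocks: {A} | {I,R} | {N} | {H} | {E,O,X} | {C}.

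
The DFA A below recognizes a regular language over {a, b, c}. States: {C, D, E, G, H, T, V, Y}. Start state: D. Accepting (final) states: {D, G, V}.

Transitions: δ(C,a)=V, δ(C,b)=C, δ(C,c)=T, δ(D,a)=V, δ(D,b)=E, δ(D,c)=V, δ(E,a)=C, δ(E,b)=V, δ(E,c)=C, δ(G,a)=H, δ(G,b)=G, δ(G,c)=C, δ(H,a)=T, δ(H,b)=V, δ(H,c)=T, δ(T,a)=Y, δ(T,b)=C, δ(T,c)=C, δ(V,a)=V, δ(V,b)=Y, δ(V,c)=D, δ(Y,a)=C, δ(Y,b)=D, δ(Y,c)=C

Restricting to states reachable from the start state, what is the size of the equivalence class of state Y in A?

2

First remove the unreachable states {G,H}; 6 states remain.
Start with accepting vs non-accepting: {D,V} | {C,E,T,Y}.
Split {C,E,T,Y} by δ(·,a) → {E,T,Y} and {C}.
Refine {E,T,Y} on symbol a: members go to different blocks, giving {E,Y} and {T}.
Stable partition: {D,V} | {E,Y} | {C} | {T} — 4 equivalence classes.
The equivalence class containing Y is {E,Y}, of size 2.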